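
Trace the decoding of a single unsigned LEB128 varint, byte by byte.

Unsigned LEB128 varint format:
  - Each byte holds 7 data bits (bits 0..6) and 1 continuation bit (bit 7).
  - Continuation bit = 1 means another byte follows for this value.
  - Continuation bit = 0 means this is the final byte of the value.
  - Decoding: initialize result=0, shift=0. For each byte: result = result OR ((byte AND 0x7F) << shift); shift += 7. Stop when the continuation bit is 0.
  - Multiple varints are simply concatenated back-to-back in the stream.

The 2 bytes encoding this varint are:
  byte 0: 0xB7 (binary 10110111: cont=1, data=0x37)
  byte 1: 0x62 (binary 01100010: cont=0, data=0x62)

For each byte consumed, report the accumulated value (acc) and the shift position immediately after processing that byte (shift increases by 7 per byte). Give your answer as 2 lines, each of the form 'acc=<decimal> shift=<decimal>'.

byte 0=0xB7: payload=0x37=55, contrib = 55<<0 = 55; acc -> 55, shift -> 7
byte 1=0x62: payload=0x62=98, contrib = 98<<7 = 12544; acc -> 12599, shift -> 14

Answer: acc=55 shift=7
acc=12599 shift=14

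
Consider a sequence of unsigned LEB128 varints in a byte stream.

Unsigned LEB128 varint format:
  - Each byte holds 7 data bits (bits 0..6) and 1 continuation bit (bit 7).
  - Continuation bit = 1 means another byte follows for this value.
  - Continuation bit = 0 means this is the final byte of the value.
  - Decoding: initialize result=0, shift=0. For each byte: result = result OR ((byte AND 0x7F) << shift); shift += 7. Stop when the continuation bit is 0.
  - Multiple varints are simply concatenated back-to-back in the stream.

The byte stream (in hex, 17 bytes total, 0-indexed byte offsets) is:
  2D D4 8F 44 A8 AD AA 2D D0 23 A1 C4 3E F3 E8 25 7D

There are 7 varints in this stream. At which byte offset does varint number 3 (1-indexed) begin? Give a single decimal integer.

Answer: 4

Derivation:
  byte[0]=0x2D cont=0 payload=0x2D=45: acc |= 45<<0 -> acc=45 shift=7 [end]
Varint 1: bytes[0:1] = 2D -> value 45 (1 byte(s))
  byte[1]=0xD4 cont=1 payload=0x54=84: acc |= 84<<0 -> acc=84 shift=7
  byte[2]=0x8F cont=1 payload=0x0F=15: acc |= 15<<7 -> acc=2004 shift=14
  byte[3]=0x44 cont=0 payload=0x44=68: acc |= 68<<14 -> acc=1116116 shift=21 [end]
Varint 2: bytes[1:4] = D4 8F 44 -> value 1116116 (3 byte(s))
  byte[4]=0xA8 cont=1 payload=0x28=40: acc |= 40<<0 -> acc=40 shift=7
  byte[5]=0xAD cont=1 payload=0x2D=45: acc |= 45<<7 -> acc=5800 shift=14
  byte[6]=0xAA cont=1 payload=0x2A=42: acc |= 42<<14 -> acc=693928 shift=21
  byte[7]=0x2D cont=0 payload=0x2D=45: acc |= 45<<21 -> acc=95065768 shift=28 [end]
Varint 3: bytes[4:8] = A8 AD AA 2D -> value 95065768 (4 byte(s))
  byte[8]=0xD0 cont=1 payload=0x50=80: acc |= 80<<0 -> acc=80 shift=7
  byte[9]=0x23 cont=0 payload=0x23=35: acc |= 35<<7 -> acc=4560 shift=14 [end]
Varint 4: bytes[8:10] = D0 23 -> value 4560 (2 byte(s))
  byte[10]=0xA1 cont=1 payload=0x21=33: acc |= 33<<0 -> acc=33 shift=7
  byte[11]=0xC4 cont=1 payload=0x44=68: acc |= 68<<7 -> acc=8737 shift=14
  byte[12]=0x3E cont=0 payload=0x3E=62: acc |= 62<<14 -> acc=1024545 shift=21 [end]
Varint 5: bytes[10:13] = A1 C4 3E -> value 1024545 (3 byte(s))
  byte[13]=0xF3 cont=1 payload=0x73=115: acc |= 115<<0 -> acc=115 shift=7
  byte[14]=0xE8 cont=1 payload=0x68=104: acc |= 104<<7 -> acc=13427 shift=14
  byte[15]=0x25 cont=0 payload=0x25=37: acc |= 37<<14 -> acc=619635 shift=21 [end]
Varint 6: bytes[13:16] = F3 E8 25 -> value 619635 (3 byte(s))
  byte[16]=0x7D cont=0 payload=0x7D=125: acc |= 125<<0 -> acc=125 shift=7 [end]
Varint 7: bytes[16:17] = 7D -> value 125 (1 byte(s))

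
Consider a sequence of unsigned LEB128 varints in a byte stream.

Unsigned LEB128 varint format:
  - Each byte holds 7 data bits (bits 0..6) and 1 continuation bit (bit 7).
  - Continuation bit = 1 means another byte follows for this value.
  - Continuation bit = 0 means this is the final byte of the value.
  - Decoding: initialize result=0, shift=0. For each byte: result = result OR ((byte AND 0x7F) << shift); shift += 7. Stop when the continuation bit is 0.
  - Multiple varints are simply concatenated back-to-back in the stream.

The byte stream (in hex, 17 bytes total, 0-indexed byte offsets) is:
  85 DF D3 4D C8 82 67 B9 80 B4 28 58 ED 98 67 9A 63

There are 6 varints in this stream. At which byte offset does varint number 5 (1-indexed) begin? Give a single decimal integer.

  byte[0]=0x85 cont=1 payload=0x05=5: acc |= 5<<0 -> acc=5 shift=7
  byte[1]=0xDF cont=1 payload=0x5F=95: acc |= 95<<7 -> acc=12165 shift=14
  byte[2]=0xD3 cont=1 payload=0x53=83: acc |= 83<<14 -> acc=1372037 shift=21
  byte[3]=0x4D cont=0 payload=0x4D=77: acc |= 77<<21 -> acc=162852741 shift=28 [end]
Varint 1: bytes[0:4] = 85 DF D3 4D -> value 162852741 (4 byte(s))
  byte[4]=0xC8 cont=1 payload=0x48=72: acc |= 72<<0 -> acc=72 shift=7
  byte[5]=0x82 cont=1 payload=0x02=2: acc |= 2<<7 -> acc=328 shift=14
  byte[6]=0x67 cont=0 payload=0x67=103: acc |= 103<<14 -> acc=1687880 shift=21 [end]
Varint 2: bytes[4:7] = C8 82 67 -> value 1687880 (3 byte(s))
  byte[7]=0xB9 cont=1 payload=0x39=57: acc |= 57<<0 -> acc=57 shift=7
  byte[8]=0x80 cont=1 payload=0x00=0: acc |= 0<<7 -> acc=57 shift=14
  byte[9]=0xB4 cont=1 payload=0x34=52: acc |= 52<<14 -> acc=852025 shift=21
  byte[10]=0x28 cont=0 payload=0x28=40: acc |= 40<<21 -> acc=84738105 shift=28 [end]
Varint 3: bytes[7:11] = B9 80 B4 28 -> value 84738105 (4 byte(s))
  byte[11]=0x58 cont=0 payload=0x58=88: acc |= 88<<0 -> acc=88 shift=7 [end]
Varint 4: bytes[11:12] = 58 -> value 88 (1 byte(s))
  byte[12]=0xED cont=1 payload=0x6D=109: acc |= 109<<0 -> acc=109 shift=7
  byte[13]=0x98 cont=1 payload=0x18=24: acc |= 24<<7 -> acc=3181 shift=14
  byte[14]=0x67 cont=0 payload=0x67=103: acc |= 103<<14 -> acc=1690733 shift=21 [end]
Varint 5: bytes[12:15] = ED 98 67 -> value 1690733 (3 byte(s))
  byte[15]=0x9A cont=1 payload=0x1A=26: acc |= 26<<0 -> acc=26 shift=7
  byte[16]=0x63 cont=0 payload=0x63=99: acc |= 99<<7 -> acc=12698 shift=14 [end]
Varint 6: bytes[15:17] = 9A 63 -> value 12698 (2 byte(s))

Answer: 12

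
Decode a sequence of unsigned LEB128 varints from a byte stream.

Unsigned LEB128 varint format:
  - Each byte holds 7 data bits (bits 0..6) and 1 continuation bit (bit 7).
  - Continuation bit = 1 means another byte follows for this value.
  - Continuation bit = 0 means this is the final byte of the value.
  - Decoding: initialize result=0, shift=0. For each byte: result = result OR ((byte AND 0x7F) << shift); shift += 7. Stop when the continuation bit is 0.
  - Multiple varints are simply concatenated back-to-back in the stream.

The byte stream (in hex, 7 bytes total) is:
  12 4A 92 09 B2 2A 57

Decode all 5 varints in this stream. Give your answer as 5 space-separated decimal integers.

  byte[0]=0x12 cont=0 payload=0x12=18: acc |= 18<<0 -> acc=18 shift=7 [end]
Varint 1: bytes[0:1] = 12 -> value 18 (1 byte(s))
  byte[1]=0x4A cont=0 payload=0x4A=74: acc |= 74<<0 -> acc=74 shift=7 [end]
Varint 2: bytes[1:2] = 4A -> value 74 (1 byte(s))
  byte[2]=0x92 cont=1 payload=0x12=18: acc |= 18<<0 -> acc=18 shift=7
  byte[3]=0x09 cont=0 payload=0x09=9: acc |= 9<<7 -> acc=1170 shift=14 [end]
Varint 3: bytes[2:4] = 92 09 -> value 1170 (2 byte(s))
  byte[4]=0xB2 cont=1 payload=0x32=50: acc |= 50<<0 -> acc=50 shift=7
  byte[5]=0x2A cont=0 payload=0x2A=42: acc |= 42<<7 -> acc=5426 shift=14 [end]
Varint 4: bytes[4:6] = B2 2A -> value 5426 (2 byte(s))
  byte[6]=0x57 cont=0 payload=0x57=87: acc |= 87<<0 -> acc=87 shift=7 [end]
Varint 5: bytes[6:7] = 57 -> value 87 (1 byte(s))

Answer: 18 74 1170 5426 87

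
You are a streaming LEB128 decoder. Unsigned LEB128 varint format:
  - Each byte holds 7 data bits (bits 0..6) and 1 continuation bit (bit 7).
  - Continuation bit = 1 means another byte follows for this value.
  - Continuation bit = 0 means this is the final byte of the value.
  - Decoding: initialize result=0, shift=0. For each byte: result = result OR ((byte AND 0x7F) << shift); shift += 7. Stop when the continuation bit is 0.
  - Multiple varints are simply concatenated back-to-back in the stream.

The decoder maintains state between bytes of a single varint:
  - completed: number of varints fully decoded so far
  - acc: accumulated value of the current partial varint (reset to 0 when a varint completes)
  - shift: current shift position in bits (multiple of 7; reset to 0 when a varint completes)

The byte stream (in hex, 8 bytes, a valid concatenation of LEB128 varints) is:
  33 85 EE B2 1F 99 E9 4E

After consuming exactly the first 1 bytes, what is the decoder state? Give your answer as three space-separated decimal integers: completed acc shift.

Answer: 1 0 0

Derivation:
byte[0]=0x33 cont=0 payload=0x33: varint #1 complete (value=51); reset -> completed=1 acc=0 shift=0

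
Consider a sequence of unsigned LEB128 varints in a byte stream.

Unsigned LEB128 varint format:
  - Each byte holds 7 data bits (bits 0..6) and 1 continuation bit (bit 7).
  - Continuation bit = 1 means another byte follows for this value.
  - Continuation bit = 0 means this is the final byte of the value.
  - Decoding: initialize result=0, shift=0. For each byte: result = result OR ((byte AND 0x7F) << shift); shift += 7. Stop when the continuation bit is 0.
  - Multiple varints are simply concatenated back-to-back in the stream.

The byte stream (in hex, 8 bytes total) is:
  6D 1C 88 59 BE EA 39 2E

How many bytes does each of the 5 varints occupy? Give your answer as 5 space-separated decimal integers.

  byte[0]=0x6D cont=0 payload=0x6D=109: acc |= 109<<0 -> acc=109 shift=7 [end]
Varint 1: bytes[0:1] = 6D -> value 109 (1 byte(s))
  byte[1]=0x1C cont=0 payload=0x1C=28: acc |= 28<<0 -> acc=28 shift=7 [end]
Varint 2: bytes[1:2] = 1C -> value 28 (1 byte(s))
  byte[2]=0x88 cont=1 payload=0x08=8: acc |= 8<<0 -> acc=8 shift=7
  byte[3]=0x59 cont=0 payload=0x59=89: acc |= 89<<7 -> acc=11400 shift=14 [end]
Varint 3: bytes[2:4] = 88 59 -> value 11400 (2 byte(s))
  byte[4]=0xBE cont=1 payload=0x3E=62: acc |= 62<<0 -> acc=62 shift=7
  byte[5]=0xEA cont=1 payload=0x6A=106: acc |= 106<<7 -> acc=13630 shift=14
  byte[6]=0x39 cont=0 payload=0x39=57: acc |= 57<<14 -> acc=947518 shift=21 [end]
Varint 4: bytes[4:7] = BE EA 39 -> value 947518 (3 byte(s))
  byte[7]=0x2E cont=0 payload=0x2E=46: acc |= 46<<0 -> acc=46 shift=7 [end]
Varint 5: bytes[7:8] = 2E -> value 46 (1 byte(s))

Answer: 1 1 2 3 1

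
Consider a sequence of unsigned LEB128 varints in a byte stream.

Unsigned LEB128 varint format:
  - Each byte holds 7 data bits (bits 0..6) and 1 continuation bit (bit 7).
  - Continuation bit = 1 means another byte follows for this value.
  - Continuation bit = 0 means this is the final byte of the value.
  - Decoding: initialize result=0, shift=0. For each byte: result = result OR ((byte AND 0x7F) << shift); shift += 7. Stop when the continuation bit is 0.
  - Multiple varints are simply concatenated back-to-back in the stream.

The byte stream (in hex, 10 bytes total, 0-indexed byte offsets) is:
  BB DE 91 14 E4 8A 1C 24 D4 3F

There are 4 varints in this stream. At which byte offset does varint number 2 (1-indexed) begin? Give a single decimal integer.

  byte[0]=0xBB cont=1 payload=0x3B=59: acc |= 59<<0 -> acc=59 shift=7
  byte[1]=0xDE cont=1 payload=0x5E=94: acc |= 94<<7 -> acc=12091 shift=14
  byte[2]=0x91 cont=1 payload=0x11=17: acc |= 17<<14 -> acc=290619 shift=21
  byte[3]=0x14 cont=0 payload=0x14=20: acc |= 20<<21 -> acc=42233659 shift=28 [end]
Varint 1: bytes[0:4] = BB DE 91 14 -> value 42233659 (4 byte(s))
  byte[4]=0xE4 cont=1 payload=0x64=100: acc |= 100<<0 -> acc=100 shift=7
  byte[5]=0x8A cont=1 payload=0x0A=10: acc |= 10<<7 -> acc=1380 shift=14
  byte[6]=0x1C cont=0 payload=0x1C=28: acc |= 28<<14 -> acc=460132 shift=21 [end]
Varint 2: bytes[4:7] = E4 8A 1C -> value 460132 (3 byte(s))
  byte[7]=0x24 cont=0 payload=0x24=36: acc |= 36<<0 -> acc=36 shift=7 [end]
Varint 3: bytes[7:8] = 24 -> value 36 (1 byte(s))
  byte[8]=0xD4 cont=1 payload=0x54=84: acc |= 84<<0 -> acc=84 shift=7
  byte[9]=0x3F cont=0 payload=0x3F=63: acc |= 63<<7 -> acc=8148 shift=14 [end]
Varint 4: bytes[8:10] = D4 3F -> value 8148 (2 byte(s))

Answer: 4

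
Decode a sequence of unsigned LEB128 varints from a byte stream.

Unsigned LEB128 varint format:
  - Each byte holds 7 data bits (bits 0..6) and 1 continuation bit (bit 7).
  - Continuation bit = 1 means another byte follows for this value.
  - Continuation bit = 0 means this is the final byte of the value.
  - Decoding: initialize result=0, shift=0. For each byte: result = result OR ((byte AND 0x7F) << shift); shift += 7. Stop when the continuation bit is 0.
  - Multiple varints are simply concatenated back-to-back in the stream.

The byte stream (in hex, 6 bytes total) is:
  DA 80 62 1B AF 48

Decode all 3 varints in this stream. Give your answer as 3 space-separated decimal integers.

Answer: 1605722 27 9263

Derivation:
  byte[0]=0xDA cont=1 payload=0x5A=90: acc |= 90<<0 -> acc=90 shift=7
  byte[1]=0x80 cont=1 payload=0x00=0: acc |= 0<<7 -> acc=90 shift=14
  byte[2]=0x62 cont=0 payload=0x62=98: acc |= 98<<14 -> acc=1605722 shift=21 [end]
Varint 1: bytes[0:3] = DA 80 62 -> value 1605722 (3 byte(s))
  byte[3]=0x1B cont=0 payload=0x1B=27: acc |= 27<<0 -> acc=27 shift=7 [end]
Varint 2: bytes[3:4] = 1B -> value 27 (1 byte(s))
  byte[4]=0xAF cont=1 payload=0x2F=47: acc |= 47<<0 -> acc=47 shift=7
  byte[5]=0x48 cont=0 payload=0x48=72: acc |= 72<<7 -> acc=9263 shift=14 [end]
Varint 3: bytes[4:6] = AF 48 -> value 9263 (2 byte(s))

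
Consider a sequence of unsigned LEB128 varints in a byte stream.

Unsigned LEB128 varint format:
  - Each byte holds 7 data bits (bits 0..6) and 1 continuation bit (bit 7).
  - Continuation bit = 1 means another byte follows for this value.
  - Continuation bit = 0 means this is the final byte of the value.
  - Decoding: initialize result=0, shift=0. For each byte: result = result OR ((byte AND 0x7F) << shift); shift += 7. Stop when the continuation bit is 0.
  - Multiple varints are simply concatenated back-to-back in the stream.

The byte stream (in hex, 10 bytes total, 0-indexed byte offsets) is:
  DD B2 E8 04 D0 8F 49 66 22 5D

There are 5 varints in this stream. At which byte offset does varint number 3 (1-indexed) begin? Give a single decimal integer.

Answer: 7

Derivation:
  byte[0]=0xDD cont=1 payload=0x5D=93: acc |= 93<<0 -> acc=93 shift=7
  byte[1]=0xB2 cont=1 payload=0x32=50: acc |= 50<<7 -> acc=6493 shift=14
  byte[2]=0xE8 cont=1 payload=0x68=104: acc |= 104<<14 -> acc=1710429 shift=21
  byte[3]=0x04 cont=0 payload=0x04=4: acc |= 4<<21 -> acc=10099037 shift=28 [end]
Varint 1: bytes[0:4] = DD B2 E8 04 -> value 10099037 (4 byte(s))
  byte[4]=0xD0 cont=1 payload=0x50=80: acc |= 80<<0 -> acc=80 shift=7
  byte[5]=0x8F cont=1 payload=0x0F=15: acc |= 15<<7 -> acc=2000 shift=14
  byte[6]=0x49 cont=0 payload=0x49=73: acc |= 73<<14 -> acc=1198032 shift=21 [end]
Varint 2: bytes[4:7] = D0 8F 49 -> value 1198032 (3 byte(s))
  byte[7]=0x66 cont=0 payload=0x66=102: acc |= 102<<0 -> acc=102 shift=7 [end]
Varint 3: bytes[7:8] = 66 -> value 102 (1 byte(s))
  byte[8]=0x22 cont=0 payload=0x22=34: acc |= 34<<0 -> acc=34 shift=7 [end]
Varint 4: bytes[8:9] = 22 -> value 34 (1 byte(s))
  byte[9]=0x5D cont=0 payload=0x5D=93: acc |= 93<<0 -> acc=93 shift=7 [end]
Varint 5: bytes[9:10] = 5D -> value 93 (1 byte(s))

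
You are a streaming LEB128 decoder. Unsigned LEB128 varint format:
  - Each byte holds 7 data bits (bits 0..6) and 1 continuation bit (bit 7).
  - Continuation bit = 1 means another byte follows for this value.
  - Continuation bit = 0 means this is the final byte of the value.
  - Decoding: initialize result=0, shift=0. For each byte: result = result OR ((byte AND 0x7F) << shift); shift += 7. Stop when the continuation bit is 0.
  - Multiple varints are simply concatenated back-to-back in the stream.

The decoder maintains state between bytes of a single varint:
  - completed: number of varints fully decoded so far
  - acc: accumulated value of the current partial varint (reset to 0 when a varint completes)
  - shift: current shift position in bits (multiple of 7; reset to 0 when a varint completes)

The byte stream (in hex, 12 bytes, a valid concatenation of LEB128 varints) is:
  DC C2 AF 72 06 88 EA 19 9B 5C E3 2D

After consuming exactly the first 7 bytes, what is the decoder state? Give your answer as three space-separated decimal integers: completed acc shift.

Answer: 2 13576 14

Derivation:
byte[0]=0xDC cont=1 payload=0x5C: acc |= 92<<0 -> completed=0 acc=92 shift=7
byte[1]=0xC2 cont=1 payload=0x42: acc |= 66<<7 -> completed=0 acc=8540 shift=14
byte[2]=0xAF cont=1 payload=0x2F: acc |= 47<<14 -> completed=0 acc=778588 shift=21
byte[3]=0x72 cont=0 payload=0x72: varint #1 complete (value=239853916); reset -> completed=1 acc=0 shift=0
byte[4]=0x06 cont=0 payload=0x06: varint #2 complete (value=6); reset -> completed=2 acc=0 shift=0
byte[5]=0x88 cont=1 payload=0x08: acc |= 8<<0 -> completed=2 acc=8 shift=7
byte[6]=0xEA cont=1 payload=0x6A: acc |= 106<<7 -> completed=2 acc=13576 shift=14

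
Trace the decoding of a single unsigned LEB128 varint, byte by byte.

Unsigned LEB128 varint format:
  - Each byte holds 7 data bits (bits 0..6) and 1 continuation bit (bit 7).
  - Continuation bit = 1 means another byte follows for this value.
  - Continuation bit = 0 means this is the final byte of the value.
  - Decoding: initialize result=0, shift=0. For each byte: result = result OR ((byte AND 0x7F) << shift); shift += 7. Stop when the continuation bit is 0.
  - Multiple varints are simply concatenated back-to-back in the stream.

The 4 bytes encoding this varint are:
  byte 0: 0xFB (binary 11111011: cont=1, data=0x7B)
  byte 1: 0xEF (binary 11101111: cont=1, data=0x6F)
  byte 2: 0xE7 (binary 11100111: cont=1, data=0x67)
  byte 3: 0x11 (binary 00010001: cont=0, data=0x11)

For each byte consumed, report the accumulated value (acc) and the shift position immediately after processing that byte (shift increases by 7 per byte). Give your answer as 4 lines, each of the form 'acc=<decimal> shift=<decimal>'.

byte 0=0xFB: payload=0x7B=123, contrib = 123<<0 = 123; acc -> 123, shift -> 7
byte 1=0xEF: payload=0x6F=111, contrib = 111<<7 = 14208; acc -> 14331, shift -> 14
byte 2=0xE7: payload=0x67=103, contrib = 103<<14 = 1687552; acc -> 1701883, shift -> 21
byte 3=0x11: payload=0x11=17, contrib = 17<<21 = 35651584; acc -> 37353467, shift -> 28

Answer: acc=123 shift=7
acc=14331 shift=14
acc=1701883 shift=21
acc=37353467 shift=28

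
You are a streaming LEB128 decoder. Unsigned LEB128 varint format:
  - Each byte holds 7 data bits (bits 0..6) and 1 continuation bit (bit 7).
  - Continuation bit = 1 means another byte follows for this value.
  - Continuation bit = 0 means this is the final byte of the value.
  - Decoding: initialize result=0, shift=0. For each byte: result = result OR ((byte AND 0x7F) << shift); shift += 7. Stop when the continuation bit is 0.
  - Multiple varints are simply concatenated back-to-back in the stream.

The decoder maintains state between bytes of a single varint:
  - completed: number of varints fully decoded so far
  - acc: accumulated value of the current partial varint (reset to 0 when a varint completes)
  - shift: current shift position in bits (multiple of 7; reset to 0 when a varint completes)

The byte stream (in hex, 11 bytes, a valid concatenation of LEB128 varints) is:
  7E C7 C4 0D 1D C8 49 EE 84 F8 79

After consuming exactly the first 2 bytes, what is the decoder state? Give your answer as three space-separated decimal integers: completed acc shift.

byte[0]=0x7E cont=0 payload=0x7E: varint #1 complete (value=126); reset -> completed=1 acc=0 shift=0
byte[1]=0xC7 cont=1 payload=0x47: acc |= 71<<0 -> completed=1 acc=71 shift=7

Answer: 1 71 7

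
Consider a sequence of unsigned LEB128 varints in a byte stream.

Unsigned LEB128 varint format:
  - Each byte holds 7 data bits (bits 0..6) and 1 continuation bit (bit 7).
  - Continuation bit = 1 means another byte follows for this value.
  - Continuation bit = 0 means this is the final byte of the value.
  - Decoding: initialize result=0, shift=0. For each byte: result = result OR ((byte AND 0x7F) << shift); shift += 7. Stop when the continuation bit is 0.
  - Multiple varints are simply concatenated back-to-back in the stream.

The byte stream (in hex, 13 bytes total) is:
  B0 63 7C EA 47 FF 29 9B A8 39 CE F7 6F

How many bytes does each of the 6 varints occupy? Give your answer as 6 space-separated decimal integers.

Answer: 2 1 2 2 3 3

Derivation:
  byte[0]=0xB0 cont=1 payload=0x30=48: acc |= 48<<0 -> acc=48 shift=7
  byte[1]=0x63 cont=0 payload=0x63=99: acc |= 99<<7 -> acc=12720 shift=14 [end]
Varint 1: bytes[0:2] = B0 63 -> value 12720 (2 byte(s))
  byte[2]=0x7C cont=0 payload=0x7C=124: acc |= 124<<0 -> acc=124 shift=7 [end]
Varint 2: bytes[2:3] = 7C -> value 124 (1 byte(s))
  byte[3]=0xEA cont=1 payload=0x6A=106: acc |= 106<<0 -> acc=106 shift=7
  byte[4]=0x47 cont=0 payload=0x47=71: acc |= 71<<7 -> acc=9194 shift=14 [end]
Varint 3: bytes[3:5] = EA 47 -> value 9194 (2 byte(s))
  byte[5]=0xFF cont=1 payload=0x7F=127: acc |= 127<<0 -> acc=127 shift=7
  byte[6]=0x29 cont=0 payload=0x29=41: acc |= 41<<7 -> acc=5375 shift=14 [end]
Varint 4: bytes[5:7] = FF 29 -> value 5375 (2 byte(s))
  byte[7]=0x9B cont=1 payload=0x1B=27: acc |= 27<<0 -> acc=27 shift=7
  byte[8]=0xA8 cont=1 payload=0x28=40: acc |= 40<<7 -> acc=5147 shift=14
  byte[9]=0x39 cont=0 payload=0x39=57: acc |= 57<<14 -> acc=939035 shift=21 [end]
Varint 5: bytes[7:10] = 9B A8 39 -> value 939035 (3 byte(s))
  byte[10]=0xCE cont=1 payload=0x4E=78: acc |= 78<<0 -> acc=78 shift=7
  byte[11]=0xF7 cont=1 payload=0x77=119: acc |= 119<<7 -> acc=15310 shift=14
  byte[12]=0x6F cont=0 payload=0x6F=111: acc |= 111<<14 -> acc=1833934 shift=21 [end]
Varint 6: bytes[10:13] = CE F7 6F -> value 1833934 (3 byte(s))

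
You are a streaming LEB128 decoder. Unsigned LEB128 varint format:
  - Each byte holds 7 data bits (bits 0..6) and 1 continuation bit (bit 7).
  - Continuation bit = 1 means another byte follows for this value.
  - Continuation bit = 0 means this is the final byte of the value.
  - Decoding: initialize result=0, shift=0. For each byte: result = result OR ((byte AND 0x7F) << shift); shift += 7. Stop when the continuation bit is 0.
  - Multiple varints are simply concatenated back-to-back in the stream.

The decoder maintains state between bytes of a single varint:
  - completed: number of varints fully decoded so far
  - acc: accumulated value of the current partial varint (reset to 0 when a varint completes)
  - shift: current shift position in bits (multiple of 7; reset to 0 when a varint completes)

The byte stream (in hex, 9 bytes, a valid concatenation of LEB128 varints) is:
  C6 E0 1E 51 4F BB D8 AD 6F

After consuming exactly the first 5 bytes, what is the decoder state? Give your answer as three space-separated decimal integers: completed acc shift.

Answer: 3 0 0

Derivation:
byte[0]=0xC6 cont=1 payload=0x46: acc |= 70<<0 -> completed=0 acc=70 shift=7
byte[1]=0xE0 cont=1 payload=0x60: acc |= 96<<7 -> completed=0 acc=12358 shift=14
byte[2]=0x1E cont=0 payload=0x1E: varint #1 complete (value=503878); reset -> completed=1 acc=0 shift=0
byte[3]=0x51 cont=0 payload=0x51: varint #2 complete (value=81); reset -> completed=2 acc=0 shift=0
byte[4]=0x4F cont=0 payload=0x4F: varint #3 complete (value=79); reset -> completed=3 acc=0 shift=0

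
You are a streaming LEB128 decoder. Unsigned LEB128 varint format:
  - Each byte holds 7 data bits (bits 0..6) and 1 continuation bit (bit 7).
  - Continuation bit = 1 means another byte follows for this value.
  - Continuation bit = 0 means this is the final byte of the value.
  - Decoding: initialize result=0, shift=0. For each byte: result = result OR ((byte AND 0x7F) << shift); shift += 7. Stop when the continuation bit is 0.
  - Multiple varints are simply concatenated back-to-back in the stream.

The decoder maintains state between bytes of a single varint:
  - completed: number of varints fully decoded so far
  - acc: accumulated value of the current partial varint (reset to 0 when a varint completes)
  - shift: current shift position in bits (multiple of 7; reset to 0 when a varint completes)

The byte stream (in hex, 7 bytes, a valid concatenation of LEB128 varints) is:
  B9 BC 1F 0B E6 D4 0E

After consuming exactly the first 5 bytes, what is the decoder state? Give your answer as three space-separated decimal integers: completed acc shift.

byte[0]=0xB9 cont=1 payload=0x39: acc |= 57<<0 -> completed=0 acc=57 shift=7
byte[1]=0xBC cont=1 payload=0x3C: acc |= 60<<7 -> completed=0 acc=7737 shift=14
byte[2]=0x1F cont=0 payload=0x1F: varint #1 complete (value=515641); reset -> completed=1 acc=0 shift=0
byte[3]=0x0B cont=0 payload=0x0B: varint #2 complete (value=11); reset -> completed=2 acc=0 shift=0
byte[4]=0xE6 cont=1 payload=0x66: acc |= 102<<0 -> completed=2 acc=102 shift=7

Answer: 2 102 7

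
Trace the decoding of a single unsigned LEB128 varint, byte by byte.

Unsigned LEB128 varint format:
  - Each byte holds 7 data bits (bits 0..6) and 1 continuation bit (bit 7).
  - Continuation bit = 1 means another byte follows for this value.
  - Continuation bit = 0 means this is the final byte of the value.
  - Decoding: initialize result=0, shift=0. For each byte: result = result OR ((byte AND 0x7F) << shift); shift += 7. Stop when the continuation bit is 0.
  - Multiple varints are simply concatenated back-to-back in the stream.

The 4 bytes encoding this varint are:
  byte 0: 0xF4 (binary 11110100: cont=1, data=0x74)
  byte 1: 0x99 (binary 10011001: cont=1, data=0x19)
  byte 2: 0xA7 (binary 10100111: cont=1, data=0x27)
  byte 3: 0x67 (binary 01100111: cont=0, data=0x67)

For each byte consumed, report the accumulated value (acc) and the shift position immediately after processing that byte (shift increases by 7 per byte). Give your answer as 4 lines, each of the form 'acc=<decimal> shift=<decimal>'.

byte 0=0xF4: payload=0x74=116, contrib = 116<<0 = 116; acc -> 116, shift -> 7
byte 1=0x99: payload=0x19=25, contrib = 25<<7 = 3200; acc -> 3316, shift -> 14
byte 2=0xA7: payload=0x27=39, contrib = 39<<14 = 638976; acc -> 642292, shift -> 21
byte 3=0x67: payload=0x67=103, contrib = 103<<21 = 216006656; acc -> 216648948, shift -> 28

Answer: acc=116 shift=7
acc=3316 shift=14
acc=642292 shift=21
acc=216648948 shift=28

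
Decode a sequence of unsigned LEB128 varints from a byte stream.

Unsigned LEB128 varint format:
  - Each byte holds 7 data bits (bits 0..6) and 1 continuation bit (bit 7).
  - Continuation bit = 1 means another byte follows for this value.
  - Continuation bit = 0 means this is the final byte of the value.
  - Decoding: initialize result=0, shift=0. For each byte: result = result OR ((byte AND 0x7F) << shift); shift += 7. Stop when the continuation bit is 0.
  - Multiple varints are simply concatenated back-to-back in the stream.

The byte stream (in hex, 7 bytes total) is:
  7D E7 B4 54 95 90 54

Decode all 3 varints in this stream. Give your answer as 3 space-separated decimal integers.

  byte[0]=0x7D cont=0 payload=0x7D=125: acc |= 125<<0 -> acc=125 shift=7 [end]
Varint 1: bytes[0:1] = 7D -> value 125 (1 byte(s))
  byte[1]=0xE7 cont=1 payload=0x67=103: acc |= 103<<0 -> acc=103 shift=7
  byte[2]=0xB4 cont=1 payload=0x34=52: acc |= 52<<7 -> acc=6759 shift=14
  byte[3]=0x54 cont=0 payload=0x54=84: acc |= 84<<14 -> acc=1383015 shift=21 [end]
Varint 2: bytes[1:4] = E7 B4 54 -> value 1383015 (3 byte(s))
  byte[4]=0x95 cont=1 payload=0x15=21: acc |= 21<<0 -> acc=21 shift=7
  byte[5]=0x90 cont=1 payload=0x10=16: acc |= 16<<7 -> acc=2069 shift=14
  byte[6]=0x54 cont=0 payload=0x54=84: acc |= 84<<14 -> acc=1378325 shift=21 [end]
Varint 3: bytes[4:7] = 95 90 54 -> value 1378325 (3 byte(s))

Answer: 125 1383015 1378325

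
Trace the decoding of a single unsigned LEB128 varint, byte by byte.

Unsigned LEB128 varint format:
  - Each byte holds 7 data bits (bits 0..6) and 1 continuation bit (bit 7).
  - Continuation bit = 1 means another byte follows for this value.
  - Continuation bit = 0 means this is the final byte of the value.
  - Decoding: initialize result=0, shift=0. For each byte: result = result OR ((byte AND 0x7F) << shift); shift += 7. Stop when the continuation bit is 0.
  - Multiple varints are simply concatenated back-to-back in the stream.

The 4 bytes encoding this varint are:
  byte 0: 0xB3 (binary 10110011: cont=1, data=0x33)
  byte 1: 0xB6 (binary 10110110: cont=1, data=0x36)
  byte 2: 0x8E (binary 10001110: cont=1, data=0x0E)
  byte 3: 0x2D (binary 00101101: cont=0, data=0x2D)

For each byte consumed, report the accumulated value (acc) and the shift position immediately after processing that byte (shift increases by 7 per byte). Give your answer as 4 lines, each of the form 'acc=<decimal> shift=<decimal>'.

Answer: acc=51 shift=7
acc=6963 shift=14
acc=236339 shift=21
acc=94608179 shift=28

Derivation:
byte 0=0xB3: payload=0x33=51, contrib = 51<<0 = 51; acc -> 51, shift -> 7
byte 1=0xB6: payload=0x36=54, contrib = 54<<7 = 6912; acc -> 6963, shift -> 14
byte 2=0x8E: payload=0x0E=14, contrib = 14<<14 = 229376; acc -> 236339, shift -> 21
byte 3=0x2D: payload=0x2D=45, contrib = 45<<21 = 94371840; acc -> 94608179, shift -> 28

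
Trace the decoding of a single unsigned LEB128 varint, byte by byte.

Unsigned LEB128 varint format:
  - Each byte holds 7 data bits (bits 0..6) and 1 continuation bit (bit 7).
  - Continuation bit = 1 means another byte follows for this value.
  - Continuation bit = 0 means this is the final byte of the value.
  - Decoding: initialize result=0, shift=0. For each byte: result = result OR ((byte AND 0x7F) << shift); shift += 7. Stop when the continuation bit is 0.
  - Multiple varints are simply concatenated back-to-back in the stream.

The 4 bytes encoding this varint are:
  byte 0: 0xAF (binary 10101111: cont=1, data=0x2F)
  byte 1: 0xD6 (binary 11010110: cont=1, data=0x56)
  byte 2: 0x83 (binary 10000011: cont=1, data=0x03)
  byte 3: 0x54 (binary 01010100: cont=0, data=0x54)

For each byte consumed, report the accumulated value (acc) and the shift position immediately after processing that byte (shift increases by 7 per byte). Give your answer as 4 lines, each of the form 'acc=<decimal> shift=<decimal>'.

Answer: acc=47 shift=7
acc=11055 shift=14
acc=60207 shift=21
acc=176220975 shift=28

Derivation:
byte 0=0xAF: payload=0x2F=47, contrib = 47<<0 = 47; acc -> 47, shift -> 7
byte 1=0xD6: payload=0x56=86, contrib = 86<<7 = 11008; acc -> 11055, shift -> 14
byte 2=0x83: payload=0x03=3, contrib = 3<<14 = 49152; acc -> 60207, shift -> 21
byte 3=0x54: payload=0x54=84, contrib = 84<<21 = 176160768; acc -> 176220975, shift -> 28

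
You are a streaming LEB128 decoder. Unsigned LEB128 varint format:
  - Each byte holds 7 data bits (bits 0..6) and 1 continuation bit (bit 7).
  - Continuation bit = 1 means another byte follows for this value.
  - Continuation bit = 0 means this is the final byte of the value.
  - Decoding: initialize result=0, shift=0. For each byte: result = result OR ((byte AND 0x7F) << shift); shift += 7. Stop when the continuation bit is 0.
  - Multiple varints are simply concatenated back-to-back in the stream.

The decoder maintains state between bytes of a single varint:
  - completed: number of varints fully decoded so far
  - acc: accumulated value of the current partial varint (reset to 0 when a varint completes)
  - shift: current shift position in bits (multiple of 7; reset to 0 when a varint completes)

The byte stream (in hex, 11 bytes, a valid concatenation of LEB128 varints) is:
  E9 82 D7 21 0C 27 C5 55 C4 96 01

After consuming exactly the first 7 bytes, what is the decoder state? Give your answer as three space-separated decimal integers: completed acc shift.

byte[0]=0xE9 cont=1 payload=0x69: acc |= 105<<0 -> completed=0 acc=105 shift=7
byte[1]=0x82 cont=1 payload=0x02: acc |= 2<<7 -> completed=0 acc=361 shift=14
byte[2]=0xD7 cont=1 payload=0x57: acc |= 87<<14 -> completed=0 acc=1425769 shift=21
byte[3]=0x21 cont=0 payload=0x21: varint #1 complete (value=70631785); reset -> completed=1 acc=0 shift=0
byte[4]=0x0C cont=0 payload=0x0C: varint #2 complete (value=12); reset -> completed=2 acc=0 shift=0
byte[5]=0x27 cont=0 payload=0x27: varint #3 complete (value=39); reset -> completed=3 acc=0 shift=0
byte[6]=0xC5 cont=1 payload=0x45: acc |= 69<<0 -> completed=3 acc=69 shift=7

Answer: 3 69 7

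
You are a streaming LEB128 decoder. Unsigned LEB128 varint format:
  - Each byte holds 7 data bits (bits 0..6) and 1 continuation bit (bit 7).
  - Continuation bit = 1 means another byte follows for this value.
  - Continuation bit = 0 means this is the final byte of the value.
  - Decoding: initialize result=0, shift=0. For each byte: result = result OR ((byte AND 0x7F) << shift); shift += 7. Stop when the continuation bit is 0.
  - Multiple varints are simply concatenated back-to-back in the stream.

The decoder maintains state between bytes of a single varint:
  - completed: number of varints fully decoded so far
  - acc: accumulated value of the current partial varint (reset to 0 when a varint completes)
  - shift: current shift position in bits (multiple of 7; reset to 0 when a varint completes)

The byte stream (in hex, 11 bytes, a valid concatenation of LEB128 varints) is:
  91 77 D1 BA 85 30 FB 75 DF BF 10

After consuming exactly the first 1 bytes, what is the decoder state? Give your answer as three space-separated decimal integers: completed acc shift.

Answer: 0 17 7

Derivation:
byte[0]=0x91 cont=1 payload=0x11: acc |= 17<<0 -> completed=0 acc=17 shift=7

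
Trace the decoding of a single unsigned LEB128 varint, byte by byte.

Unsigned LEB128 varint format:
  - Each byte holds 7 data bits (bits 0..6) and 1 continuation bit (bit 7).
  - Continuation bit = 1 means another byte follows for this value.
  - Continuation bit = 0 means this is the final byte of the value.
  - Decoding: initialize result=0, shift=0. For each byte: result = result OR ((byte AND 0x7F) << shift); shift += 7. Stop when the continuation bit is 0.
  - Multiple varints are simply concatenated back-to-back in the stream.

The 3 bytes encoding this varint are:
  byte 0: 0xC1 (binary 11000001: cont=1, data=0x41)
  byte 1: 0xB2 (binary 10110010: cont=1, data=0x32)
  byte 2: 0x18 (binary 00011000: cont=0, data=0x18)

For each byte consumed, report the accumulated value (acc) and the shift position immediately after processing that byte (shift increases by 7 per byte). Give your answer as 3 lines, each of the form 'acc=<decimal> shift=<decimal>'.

byte 0=0xC1: payload=0x41=65, contrib = 65<<0 = 65; acc -> 65, shift -> 7
byte 1=0xB2: payload=0x32=50, contrib = 50<<7 = 6400; acc -> 6465, shift -> 14
byte 2=0x18: payload=0x18=24, contrib = 24<<14 = 393216; acc -> 399681, shift -> 21

Answer: acc=65 shift=7
acc=6465 shift=14
acc=399681 shift=21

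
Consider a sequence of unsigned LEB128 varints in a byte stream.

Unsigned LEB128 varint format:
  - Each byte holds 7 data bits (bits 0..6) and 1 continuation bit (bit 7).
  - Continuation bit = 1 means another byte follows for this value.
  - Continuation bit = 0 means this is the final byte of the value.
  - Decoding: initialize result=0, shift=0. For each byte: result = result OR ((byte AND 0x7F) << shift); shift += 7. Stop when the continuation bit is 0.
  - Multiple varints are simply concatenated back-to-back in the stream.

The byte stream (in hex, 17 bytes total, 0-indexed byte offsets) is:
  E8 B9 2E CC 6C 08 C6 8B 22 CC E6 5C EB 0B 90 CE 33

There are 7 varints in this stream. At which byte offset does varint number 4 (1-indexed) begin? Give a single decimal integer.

  byte[0]=0xE8 cont=1 payload=0x68=104: acc |= 104<<0 -> acc=104 shift=7
  byte[1]=0xB9 cont=1 payload=0x39=57: acc |= 57<<7 -> acc=7400 shift=14
  byte[2]=0x2E cont=0 payload=0x2E=46: acc |= 46<<14 -> acc=761064 shift=21 [end]
Varint 1: bytes[0:3] = E8 B9 2E -> value 761064 (3 byte(s))
  byte[3]=0xCC cont=1 payload=0x4C=76: acc |= 76<<0 -> acc=76 shift=7
  byte[4]=0x6C cont=0 payload=0x6C=108: acc |= 108<<7 -> acc=13900 shift=14 [end]
Varint 2: bytes[3:5] = CC 6C -> value 13900 (2 byte(s))
  byte[5]=0x08 cont=0 payload=0x08=8: acc |= 8<<0 -> acc=8 shift=7 [end]
Varint 3: bytes[5:6] = 08 -> value 8 (1 byte(s))
  byte[6]=0xC6 cont=1 payload=0x46=70: acc |= 70<<0 -> acc=70 shift=7
  byte[7]=0x8B cont=1 payload=0x0B=11: acc |= 11<<7 -> acc=1478 shift=14
  byte[8]=0x22 cont=0 payload=0x22=34: acc |= 34<<14 -> acc=558534 shift=21 [end]
Varint 4: bytes[6:9] = C6 8B 22 -> value 558534 (3 byte(s))
  byte[9]=0xCC cont=1 payload=0x4C=76: acc |= 76<<0 -> acc=76 shift=7
  byte[10]=0xE6 cont=1 payload=0x66=102: acc |= 102<<7 -> acc=13132 shift=14
  byte[11]=0x5C cont=0 payload=0x5C=92: acc |= 92<<14 -> acc=1520460 shift=21 [end]
Varint 5: bytes[9:12] = CC E6 5C -> value 1520460 (3 byte(s))
  byte[12]=0xEB cont=1 payload=0x6B=107: acc |= 107<<0 -> acc=107 shift=7
  byte[13]=0x0B cont=0 payload=0x0B=11: acc |= 11<<7 -> acc=1515 shift=14 [end]
Varint 6: bytes[12:14] = EB 0B -> value 1515 (2 byte(s))
  byte[14]=0x90 cont=1 payload=0x10=16: acc |= 16<<0 -> acc=16 shift=7
  byte[15]=0xCE cont=1 payload=0x4E=78: acc |= 78<<7 -> acc=10000 shift=14
  byte[16]=0x33 cont=0 payload=0x33=51: acc |= 51<<14 -> acc=845584 shift=21 [end]
Varint 7: bytes[14:17] = 90 CE 33 -> value 845584 (3 byte(s))

Answer: 6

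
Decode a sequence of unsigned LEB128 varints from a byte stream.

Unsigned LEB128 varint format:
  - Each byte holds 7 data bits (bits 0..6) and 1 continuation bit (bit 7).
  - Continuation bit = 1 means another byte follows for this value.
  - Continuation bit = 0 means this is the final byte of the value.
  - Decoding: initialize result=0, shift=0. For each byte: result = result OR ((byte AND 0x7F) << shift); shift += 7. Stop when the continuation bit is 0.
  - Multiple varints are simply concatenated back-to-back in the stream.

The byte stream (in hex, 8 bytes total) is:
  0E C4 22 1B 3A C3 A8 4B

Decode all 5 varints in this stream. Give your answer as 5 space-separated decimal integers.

Answer: 14 4420 27 58 1233987

Derivation:
  byte[0]=0x0E cont=0 payload=0x0E=14: acc |= 14<<0 -> acc=14 shift=7 [end]
Varint 1: bytes[0:1] = 0E -> value 14 (1 byte(s))
  byte[1]=0xC4 cont=1 payload=0x44=68: acc |= 68<<0 -> acc=68 shift=7
  byte[2]=0x22 cont=0 payload=0x22=34: acc |= 34<<7 -> acc=4420 shift=14 [end]
Varint 2: bytes[1:3] = C4 22 -> value 4420 (2 byte(s))
  byte[3]=0x1B cont=0 payload=0x1B=27: acc |= 27<<0 -> acc=27 shift=7 [end]
Varint 3: bytes[3:4] = 1B -> value 27 (1 byte(s))
  byte[4]=0x3A cont=0 payload=0x3A=58: acc |= 58<<0 -> acc=58 shift=7 [end]
Varint 4: bytes[4:5] = 3A -> value 58 (1 byte(s))
  byte[5]=0xC3 cont=1 payload=0x43=67: acc |= 67<<0 -> acc=67 shift=7
  byte[6]=0xA8 cont=1 payload=0x28=40: acc |= 40<<7 -> acc=5187 shift=14
  byte[7]=0x4B cont=0 payload=0x4B=75: acc |= 75<<14 -> acc=1233987 shift=21 [end]
Varint 5: bytes[5:8] = C3 A8 4B -> value 1233987 (3 byte(s))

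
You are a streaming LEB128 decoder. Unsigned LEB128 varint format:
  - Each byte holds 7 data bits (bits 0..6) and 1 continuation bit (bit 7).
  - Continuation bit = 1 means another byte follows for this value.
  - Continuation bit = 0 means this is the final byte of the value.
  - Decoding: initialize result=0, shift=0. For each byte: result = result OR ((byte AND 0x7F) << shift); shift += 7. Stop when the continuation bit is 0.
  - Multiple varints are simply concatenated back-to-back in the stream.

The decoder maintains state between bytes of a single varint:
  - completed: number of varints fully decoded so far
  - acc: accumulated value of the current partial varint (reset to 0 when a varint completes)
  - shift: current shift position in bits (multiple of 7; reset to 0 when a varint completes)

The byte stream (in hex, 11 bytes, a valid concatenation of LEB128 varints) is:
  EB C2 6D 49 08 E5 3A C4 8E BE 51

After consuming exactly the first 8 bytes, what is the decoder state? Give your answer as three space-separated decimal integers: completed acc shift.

byte[0]=0xEB cont=1 payload=0x6B: acc |= 107<<0 -> completed=0 acc=107 shift=7
byte[1]=0xC2 cont=1 payload=0x42: acc |= 66<<7 -> completed=0 acc=8555 shift=14
byte[2]=0x6D cont=0 payload=0x6D: varint #1 complete (value=1794411); reset -> completed=1 acc=0 shift=0
byte[3]=0x49 cont=0 payload=0x49: varint #2 complete (value=73); reset -> completed=2 acc=0 shift=0
byte[4]=0x08 cont=0 payload=0x08: varint #3 complete (value=8); reset -> completed=3 acc=0 shift=0
byte[5]=0xE5 cont=1 payload=0x65: acc |= 101<<0 -> completed=3 acc=101 shift=7
byte[6]=0x3A cont=0 payload=0x3A: varint #4 complete (value=7525); reset -> completed=4 acc=0 shift=0
byte[7]=0xC4 cont=1 payload=0x44: acc |= 68<<0 -> completed=4 acc=68 shift=7

Answer: 4 68 7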